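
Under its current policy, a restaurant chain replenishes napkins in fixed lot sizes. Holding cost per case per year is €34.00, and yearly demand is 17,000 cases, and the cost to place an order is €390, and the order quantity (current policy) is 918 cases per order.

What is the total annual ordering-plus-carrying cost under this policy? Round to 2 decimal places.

Orders/yr = 17,000/918 = 18.519; ordering cost = 18.519 × €390 = €7,222.22
Average inventory = 918/2 = 459; holding cost = 459 × €34 = €15,606.00
Total = €7,222.22 + €15,606.00 = €22,828.22

€22,828.22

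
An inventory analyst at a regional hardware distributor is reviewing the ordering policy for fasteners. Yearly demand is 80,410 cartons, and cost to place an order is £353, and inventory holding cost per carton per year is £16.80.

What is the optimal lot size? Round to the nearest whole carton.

1,838 cartons

2DS/H = 2·80,410·353/16.8 = 3,379,134.52
EOQ = √3,379,134.52 ≈ 1,838.24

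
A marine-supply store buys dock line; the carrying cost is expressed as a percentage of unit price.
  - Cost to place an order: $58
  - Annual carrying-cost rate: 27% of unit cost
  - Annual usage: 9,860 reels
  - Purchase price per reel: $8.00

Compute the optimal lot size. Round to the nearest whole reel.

728 reels

Carrying cost H = $8 × 27% = $2.1600/reel/yr
EOQ = √(2DS/H) = √(2 × 9,860 × 58 / 2.16)
    = √(529,518.52) ≈ 727.68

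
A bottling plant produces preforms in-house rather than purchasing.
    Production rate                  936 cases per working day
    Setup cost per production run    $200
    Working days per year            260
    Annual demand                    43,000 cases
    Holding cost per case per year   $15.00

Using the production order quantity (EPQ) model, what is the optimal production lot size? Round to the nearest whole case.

d = 43,000/260 = 165.3846 cases/day;  effective holding cost H(1 − d/p) = 15·(1 − 165.3846/936) = 12.34961
Q* = √(2DS / H_eff) = √(2·43,000·200 / 12.34961) ≈ 1,180.15

1,180 cases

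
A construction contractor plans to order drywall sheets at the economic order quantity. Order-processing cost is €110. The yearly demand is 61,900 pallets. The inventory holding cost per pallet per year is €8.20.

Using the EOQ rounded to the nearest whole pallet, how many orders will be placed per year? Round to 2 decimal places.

2DS/H = 2·61,900·110/8.2 = 1,660,731.71
EOQ = √1,660,731.71 ≈ 1,288.69 → Q = 1,289
Orders per year = D/Q = 61,900 / 1,289 = 48.022

48.02 orders per year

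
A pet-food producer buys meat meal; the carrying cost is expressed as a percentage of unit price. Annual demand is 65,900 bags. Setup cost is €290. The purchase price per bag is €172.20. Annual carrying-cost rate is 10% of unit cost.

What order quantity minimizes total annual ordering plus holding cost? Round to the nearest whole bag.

1,490 bags

Holding cost per bag per year: H = 10% × €172.2 = €17.2200
Q* = √(2·D·S / H) = √(2·65,900·290 / 17.22) = √2,219,628.3 ≈ 1,489.84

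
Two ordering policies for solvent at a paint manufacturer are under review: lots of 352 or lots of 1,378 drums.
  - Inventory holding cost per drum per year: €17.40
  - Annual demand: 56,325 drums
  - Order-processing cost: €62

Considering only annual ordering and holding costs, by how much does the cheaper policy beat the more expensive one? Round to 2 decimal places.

€1,539.54

Annual cost at Q: ordering D·S/Q plus holding Q·H/2.
TC(352) = (56,325/352)×62 + (352/2)×17.4 = €12,983.28
TC(1,378) = (56,325/1,378)×62 + (1,378/2)×17.4 = €14,522.82
Lots of 352 are cheaper by €1,539.54.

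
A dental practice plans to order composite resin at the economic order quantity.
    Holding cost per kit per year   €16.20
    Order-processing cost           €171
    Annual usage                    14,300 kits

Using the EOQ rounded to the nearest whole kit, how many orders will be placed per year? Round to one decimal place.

2DS/H = 2·14,300·171/16.2 = 301,888.89
EOQ = √301,888.89 ≈ 549.44 → Q = 549
N = D/Q = 14,300/549 ≈ 26.047 orders/yr

26.0 orders per year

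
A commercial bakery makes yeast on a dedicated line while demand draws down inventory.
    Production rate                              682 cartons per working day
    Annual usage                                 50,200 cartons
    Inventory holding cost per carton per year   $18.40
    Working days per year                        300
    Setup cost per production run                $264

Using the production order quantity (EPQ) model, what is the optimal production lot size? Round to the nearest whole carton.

d = 50,200/300 = 167.3333 cartons/day;  effective holding cost H(1 − d/p) = 18.4·(1 − 167.3333/682) = 13.88543
Q* = √(2DS / H_eff) = √(2·50,200·264 / 13.88543) ≈ 1,381.62

1,382 cartons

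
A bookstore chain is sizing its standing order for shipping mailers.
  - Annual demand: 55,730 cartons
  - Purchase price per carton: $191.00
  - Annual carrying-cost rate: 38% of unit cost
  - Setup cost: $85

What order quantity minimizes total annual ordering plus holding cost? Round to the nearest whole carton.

Carrying cost H = $191 × 38% = $72.5800/carton/yr
Q* = √(2·D·S / H) = √(2·55,730·85 / 72.58) = √130,533.2 ≈ 361.29

361 cartons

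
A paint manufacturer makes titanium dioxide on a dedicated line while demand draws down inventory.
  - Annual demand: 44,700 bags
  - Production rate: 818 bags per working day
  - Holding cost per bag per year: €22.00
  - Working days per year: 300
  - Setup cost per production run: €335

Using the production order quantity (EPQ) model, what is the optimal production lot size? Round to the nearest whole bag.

1,290 bags

Daily demand d = 44,700/300 = 149.000; p = 818; 1 − d/p = 0.81785
EPQ = √(2DS / (H(1 − d/p)))
    = √(2 × 44,700 × 335 / (22 × 0.81785)) ≈ 1,290.16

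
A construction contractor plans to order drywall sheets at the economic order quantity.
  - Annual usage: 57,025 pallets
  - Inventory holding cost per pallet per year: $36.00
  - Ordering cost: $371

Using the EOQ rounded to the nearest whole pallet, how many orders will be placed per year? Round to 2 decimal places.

52.61 orders per year

Optimal lot size Q* = (2 × 57,025 × $371 / $36)^½ ≈ 1,084.13 → Q = 1,084
Orders per year = D/Q = 57,025 / 1,084 = 52.606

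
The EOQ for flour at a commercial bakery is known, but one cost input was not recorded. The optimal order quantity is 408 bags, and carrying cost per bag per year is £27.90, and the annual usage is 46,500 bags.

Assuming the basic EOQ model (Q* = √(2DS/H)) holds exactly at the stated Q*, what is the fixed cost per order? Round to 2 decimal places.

From Q* = √(2DS/H) ⇒ Q*² = 2DS/H.
S = Q²H / (2D) = 408² × 27.9 / (2 × 46,500) = 49.9392

£49.94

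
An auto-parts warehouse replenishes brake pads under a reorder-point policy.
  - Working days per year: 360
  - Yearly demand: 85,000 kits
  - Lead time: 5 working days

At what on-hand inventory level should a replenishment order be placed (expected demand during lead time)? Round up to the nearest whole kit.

1,181 kits

Daily demand d = 85,000 / 360 = 236.111 kits/day
Demand during lead time = 236.111 × 5 = 1,180.56
Reorder point = 1,180.56 → round up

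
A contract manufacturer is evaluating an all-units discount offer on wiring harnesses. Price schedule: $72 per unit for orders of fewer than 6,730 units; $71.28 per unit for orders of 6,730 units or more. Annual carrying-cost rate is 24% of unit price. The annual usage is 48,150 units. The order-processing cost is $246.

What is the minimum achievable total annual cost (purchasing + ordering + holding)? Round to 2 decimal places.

$3,487,032.64

H₁ = 24%×$72 = $17.2800;  H₂ = 24%×$71.28 = $17.1072
EOQ₁ = √(2×48,150×246/17.2800) = 1,170.87  (< 6,730, feasible at tier 1)
EOQ₂ = √(2×48,150×246/17.1072) = 1,176.77  (< 6,730 → use Q = 6,730 at tier-2 price)
TC(tier 1 (EOQ₁), Q≈1,170.9) = $3,487,032.64
TC(tier 2, Q≈6,730.0) = $3,491,457.74
Minimum at tier 1 (EOQ₁): $3,487,032.64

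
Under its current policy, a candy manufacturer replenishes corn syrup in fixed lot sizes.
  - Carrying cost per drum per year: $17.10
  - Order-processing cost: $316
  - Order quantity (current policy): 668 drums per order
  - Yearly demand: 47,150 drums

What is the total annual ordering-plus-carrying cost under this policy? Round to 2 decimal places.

Annual ordering cost = (D/Q)·S = (47,150/668) × 316 = $22,304.49
Annual holding cost  = (Q/2)·H = (668/2) × 17.1 = $5,711.40
Total = $22,304.49 + $5,711.40 = $28,015.89

$28,015.89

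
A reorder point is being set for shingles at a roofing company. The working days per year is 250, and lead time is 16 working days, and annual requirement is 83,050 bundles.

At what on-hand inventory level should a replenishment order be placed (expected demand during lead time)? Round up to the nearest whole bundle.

Daily demand d = 83,050 / 250 = 332.200 bundles/day
Demand during lead time = 332.200 × 16 = 5,315.20
Reorder point = 5,315.20 → round up

5,316 bundles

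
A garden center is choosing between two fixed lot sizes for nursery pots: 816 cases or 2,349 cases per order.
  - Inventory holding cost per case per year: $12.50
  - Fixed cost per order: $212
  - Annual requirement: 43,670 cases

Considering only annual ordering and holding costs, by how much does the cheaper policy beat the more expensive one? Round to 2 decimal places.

$2,176.88

TC(Q) = (D/Q)S + (Q/2)H
TC(816) = (43,670/816)×212 + (816/2)×12.5 = $16,445.64
TC(2,349) = (43,670/2,349)×212 + (2,349/2)×12.5 = $18,622.52
|ΔTC| = |$16,445.64 − $18,622.52| = $2,176.88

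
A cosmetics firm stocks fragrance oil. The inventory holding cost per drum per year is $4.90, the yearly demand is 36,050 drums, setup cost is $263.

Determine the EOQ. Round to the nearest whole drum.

1,967 drums

EOQ = √(2DS/H) = √(2 × 36,050 × 263 / 4.9)
    = √(3,869,857.14) ≈ 1,967.20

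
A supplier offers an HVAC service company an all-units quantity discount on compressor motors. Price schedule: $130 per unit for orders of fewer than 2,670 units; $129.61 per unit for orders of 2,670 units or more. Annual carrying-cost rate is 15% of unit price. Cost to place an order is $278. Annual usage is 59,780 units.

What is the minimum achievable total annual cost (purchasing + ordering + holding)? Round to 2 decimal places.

H₁ = 15%×$130 = $19.5000;  H₂ = 15%×$129.61 = $19.4415
EOQ₁ = √(2×59,780×278/19.5000) = 1,305.56  (< 2,670, feasible at tier 1)
EOQ₂ = √(2×59,780×278/19.4415) = 1,307.53  (< 2,670 → use Q = 2,670 at tier-2 price)
TC(tier 1 (EOQ₁), Q≈1,305.6) = $7,796,858.49
TC(tier 2, Q≈2,670.0) = $7,780,264.49
Minimum at tier 2: $7,780,264.49

$7,780,264.49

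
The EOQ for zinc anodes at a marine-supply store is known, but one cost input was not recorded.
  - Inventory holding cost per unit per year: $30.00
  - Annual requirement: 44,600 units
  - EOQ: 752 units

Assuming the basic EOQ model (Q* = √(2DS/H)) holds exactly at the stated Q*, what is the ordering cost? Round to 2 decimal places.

EOQ relation: Q² = 2DS/H, so rearrange for the unknown.
S = Q²H / (2D) = 752² × 30 / (2 × 44,600) = 190.1919

$190.19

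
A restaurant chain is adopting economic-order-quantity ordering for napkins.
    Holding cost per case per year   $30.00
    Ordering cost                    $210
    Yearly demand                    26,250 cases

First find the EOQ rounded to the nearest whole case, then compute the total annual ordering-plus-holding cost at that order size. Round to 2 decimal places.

$18,186.53

EOQ = √(2DS/H) = √(2 × 26,250 × 210 / 30)
    = √(367,500.00) ≈ 606.22 → Q = 606 cases
Orders/yr = 26,250/606 = 43.317; ordering cost = 43.317 × $210 = $9,096.53
Average inventory = 606/2 = 303; holding cost = 303 × $30 = $9,090.00
Total = $9,096.53 + $9,090.00 = $18,186.53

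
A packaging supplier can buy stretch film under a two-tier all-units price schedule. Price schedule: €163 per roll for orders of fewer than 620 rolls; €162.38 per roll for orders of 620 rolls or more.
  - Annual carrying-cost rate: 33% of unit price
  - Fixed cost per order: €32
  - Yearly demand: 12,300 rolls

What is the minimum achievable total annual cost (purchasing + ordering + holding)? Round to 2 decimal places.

H₁ = 33%×€163 = €53.7900;  H₂ = 33%×€162.38 = €53.5854
EOQ₁ = √(2×12,300×32/53.7900) = 120.97  (< 620, feasible at tier 1)
EOQ₂ = √(2×12,300×32/53.5854) = 121.20  (< 620 → use Q = 620 at tier-2 price)
TC(tier 1 (EOQ₁), Q≈121.0) = €2,011,407.19
TC(tier 2, Q≈620.0) = €2,014,520.31
Minimum at tier 1 (EOQ₁): €2,011,407.19

€2,011,407.19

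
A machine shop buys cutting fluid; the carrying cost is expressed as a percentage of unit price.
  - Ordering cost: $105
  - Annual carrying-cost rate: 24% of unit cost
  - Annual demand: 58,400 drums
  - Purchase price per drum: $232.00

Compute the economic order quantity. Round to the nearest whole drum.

469 drums

Holding cost per drum per year: H = 24% × $232 = $55.6800
Optimal lot size Q* = (2 × 58,400 × $105 / $55.68)^½ ≈ 469.32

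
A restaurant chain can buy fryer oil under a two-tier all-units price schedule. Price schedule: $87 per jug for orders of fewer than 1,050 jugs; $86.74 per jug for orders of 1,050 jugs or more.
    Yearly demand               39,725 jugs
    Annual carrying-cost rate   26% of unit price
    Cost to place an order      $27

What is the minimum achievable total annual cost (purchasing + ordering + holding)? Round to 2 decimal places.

H₁ = 26%×$87 = $22.6200;  H₂ = 26%×$86.74 = $22.5524
EOQ₁ = √(2×39,725×27/22.6200) = 307.95  (< 1,050, feasible at tier 1)
EOQ₂ = √(2×39,725×27/22.5524) = 308.41  (< 1,050 → use Q = 1,050 at tier-2 price)
TC(tier 1 (EOQ₁), Q≈308.0) = $3,463,040.87
TC(tier 2, Q≈1,050.0) = $3,458,608.01
Minimum at tier 2: $3,458,608.01

$3,458,608.01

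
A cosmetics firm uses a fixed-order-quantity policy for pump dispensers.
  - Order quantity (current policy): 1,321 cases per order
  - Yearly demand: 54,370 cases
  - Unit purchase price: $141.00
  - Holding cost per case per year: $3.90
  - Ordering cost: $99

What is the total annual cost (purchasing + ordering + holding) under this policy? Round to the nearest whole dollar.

$7,672,821

Annual ordering cost = (D/Q)·S = (54,370/1,321) × 99 = $4,074.66
Annual holding cost  = (Q/2)·H = (1,321/2) × 3.9 = $2,575.95
Purchase cost = D·C = 54,370 × 141 = $7,666,170.00
Total = $4,074.66 + $2,575.95 + $7,666,170.00 = $7,672,820.61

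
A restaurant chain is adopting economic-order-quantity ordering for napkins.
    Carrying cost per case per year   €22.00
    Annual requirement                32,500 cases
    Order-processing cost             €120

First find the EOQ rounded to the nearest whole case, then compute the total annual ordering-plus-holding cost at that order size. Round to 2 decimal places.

Q* = √(2·D·S / H) = √(2·32,500·120 / 22) = √354,545.5 ≈ 595.44 → Q = 595 cases
Ordering: D/Q × S = 32,500/595 × €120 = €6,554.62
Holding:  Q/2 × H = 595/2 × €22 = €6,545.00
Total = €6,554.62 + €6,545.00 = €13,099.62

€13,099.62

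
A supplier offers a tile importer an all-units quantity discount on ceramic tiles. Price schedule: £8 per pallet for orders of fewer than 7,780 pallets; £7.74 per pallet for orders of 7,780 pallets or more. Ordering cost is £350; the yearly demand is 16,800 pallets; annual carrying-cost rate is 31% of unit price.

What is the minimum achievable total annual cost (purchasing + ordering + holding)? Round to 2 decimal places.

H₁ = 31%×£8 = £2.4800;  H₂ = 31%×£7.74 = £2.3994
EOQ₁ = √(2×16,800×350/2.4800) = 2,177.60  (< 7,780, feasible at tier 1)
EOQ₂ = √(2×16,800×350/2.3994) = 2,213.87  (< 7,780 → use Q = 7,780 at tier-2 price)
TC(tier 1 (EOQ₁), Q≈2,177.6) = £139,800.44
TC(tier 2, Q≈7,780.0) = £140,121.45
Minimum at tier 1 (EOQ₁): £139,800.44

£139,800.44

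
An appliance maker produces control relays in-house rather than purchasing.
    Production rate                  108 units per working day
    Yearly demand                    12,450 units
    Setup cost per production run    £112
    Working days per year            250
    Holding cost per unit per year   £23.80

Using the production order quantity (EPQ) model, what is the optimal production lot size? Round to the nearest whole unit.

Daily demand d = 12,450/250 = 49.800; p = 108; 1 − d/p = 0.53889
EPQ = √(2DS / (H(1 − d/p)))
    = √(2 × 12,450 × 112 / (23.8 × 0.53889)) ≈ 466.31

466 units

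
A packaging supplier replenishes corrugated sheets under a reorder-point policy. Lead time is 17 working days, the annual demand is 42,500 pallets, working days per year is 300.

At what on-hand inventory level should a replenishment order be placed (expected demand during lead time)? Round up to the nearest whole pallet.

2,409 pallets

Daily demand d = 42,500 / 300 = 141.667 pallets/day
Demand during lead time = 141.667 × 17 = 2,408.33
Reorder point = 2,408.33 → round up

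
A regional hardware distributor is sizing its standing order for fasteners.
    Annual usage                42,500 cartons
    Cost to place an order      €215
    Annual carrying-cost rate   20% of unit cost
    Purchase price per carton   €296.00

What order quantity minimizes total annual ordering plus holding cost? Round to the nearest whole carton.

556 cartons

H = i·C = 0.2 × €296 = €59.2000 per carton-year
Q* = √(2·D·S / H) = √(2·42,500·215 / 59.2) = √308,699.3 ≈ 555.61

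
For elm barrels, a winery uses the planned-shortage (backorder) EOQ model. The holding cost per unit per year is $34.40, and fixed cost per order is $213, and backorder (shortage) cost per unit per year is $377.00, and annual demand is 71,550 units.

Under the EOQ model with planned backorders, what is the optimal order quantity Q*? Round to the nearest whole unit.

Basic EOQ = √(2·71,550·213/34.4) = 941.305
Backorder adjustment √((H+b)/b) = √((34.4+377)/377) = 1.0446
Q* = 941.305 × 1.0446 ≈ 983.31

983 units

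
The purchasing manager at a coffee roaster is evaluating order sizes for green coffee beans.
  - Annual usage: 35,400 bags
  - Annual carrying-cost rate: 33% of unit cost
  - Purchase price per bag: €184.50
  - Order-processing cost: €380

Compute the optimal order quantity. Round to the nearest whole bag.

665 bags

Carrying cost H = €184.5 × 33% = €60.8850/bag/yr
EOQ = √(2DS/H) = √(2 × 35,400 × 380 / 60.885)
    = √(441,882.24) ≈ 664.74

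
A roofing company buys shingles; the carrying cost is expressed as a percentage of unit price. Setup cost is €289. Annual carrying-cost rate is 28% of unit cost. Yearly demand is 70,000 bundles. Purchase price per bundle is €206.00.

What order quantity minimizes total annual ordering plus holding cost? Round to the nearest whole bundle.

838 bundles

H = i·C = 0.28 × €206 = €57.6800 per bundle-year
2DS/H = 2·70,000·289/57.68 = 701,456.31
EOQ = √701,456.31 ≈ 837.53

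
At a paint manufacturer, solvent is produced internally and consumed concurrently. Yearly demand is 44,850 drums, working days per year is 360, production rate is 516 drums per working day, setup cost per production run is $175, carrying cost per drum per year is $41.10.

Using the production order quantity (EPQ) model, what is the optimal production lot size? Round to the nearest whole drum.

d = 44,850/360 = 124.5833 drums/day;  effective holding cost H(1 − d/p) = 41.1·(1 − 124.5833/516) = 31.17679
Q* = √(2DS / H_eff) = √(2·44,850·175 / 31.17679) ≈ 709.58

710 drums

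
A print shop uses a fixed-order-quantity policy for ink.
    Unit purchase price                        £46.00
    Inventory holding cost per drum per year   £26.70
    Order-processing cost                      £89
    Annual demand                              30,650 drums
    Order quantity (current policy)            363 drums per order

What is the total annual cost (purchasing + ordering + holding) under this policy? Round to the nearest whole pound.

£1,422,261

Orders/yr = 30,650/363 = 84.435; ordering cost = 84.435 × £89 = £7,514.74
Average inventory = 363/2 = 181.5; holding cost = 181.5 × £26.7 = £4,846.05
Purchase cost = D·C = 30,650 × 46 = £1,409,900.00
Total = £7,514.74 + £4,846.05 + £1,409,900.00 = £1,422,260.79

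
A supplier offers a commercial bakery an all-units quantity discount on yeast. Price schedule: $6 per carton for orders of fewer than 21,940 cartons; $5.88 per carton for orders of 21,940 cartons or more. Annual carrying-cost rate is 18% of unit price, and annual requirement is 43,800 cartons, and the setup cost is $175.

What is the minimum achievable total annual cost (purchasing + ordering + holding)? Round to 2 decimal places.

H₁ = 18%×$6 = $1.0800;  H₂ = 18%×$5.88 = $1.0584
EOQ₁ = √(2×43,800×175/1.0800) = 3,767.55  (< 21,940, feasible at tier 1)
EOQ₂ = √(2×43,800×175/1.0584) = 3,805.80  (< 21,940 → use Q = 21,940 at tier-2 price)
TC(tier 1 (EOQ₁), Q≈3,767.6) = $266,868.96
TC(tier 2, Q≈21,940.0) = $269,504.01
Minimum at tier 1 (EOQ₁): $266,868.96

$266,868.96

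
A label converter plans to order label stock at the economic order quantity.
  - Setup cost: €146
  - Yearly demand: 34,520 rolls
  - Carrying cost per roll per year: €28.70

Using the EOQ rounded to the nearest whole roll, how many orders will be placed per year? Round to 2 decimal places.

2DS/H = 2·34,520·146/28.7 = 351,213.94
EOQ = √351,213.94 ≈ 592.63 → Q = 593
N = D/Q = 34,520/593 ≈ 58.212 orders/yr

58.21 orders per year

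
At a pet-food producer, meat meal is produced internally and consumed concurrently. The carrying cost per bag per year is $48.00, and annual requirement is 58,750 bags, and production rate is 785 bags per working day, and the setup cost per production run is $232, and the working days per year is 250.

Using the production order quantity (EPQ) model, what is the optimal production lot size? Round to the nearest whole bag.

d = 58,750/250 = 235.0000 bags/day;  effective holding cost H(1 − d/p) = 48·(1 − 235.0000/785) = 33.63057
Q* = √(2DS / H_eff) = √(2·58,750·232 / 33.63057) ≈ 900.32

900 bags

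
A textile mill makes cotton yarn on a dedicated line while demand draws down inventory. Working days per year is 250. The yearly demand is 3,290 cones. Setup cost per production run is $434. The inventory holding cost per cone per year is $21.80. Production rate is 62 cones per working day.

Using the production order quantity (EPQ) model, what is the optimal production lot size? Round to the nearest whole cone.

408 cones

d = 3,290/250 = 13.1600 cones/day;  effective holding cost H(1 − d/p) = 21.8·(1 − 13.1600/62) = 17.17277
Q* = √(2DS / H_eff) = √(2·3,290·434 / 17.17277) ≈ 407.79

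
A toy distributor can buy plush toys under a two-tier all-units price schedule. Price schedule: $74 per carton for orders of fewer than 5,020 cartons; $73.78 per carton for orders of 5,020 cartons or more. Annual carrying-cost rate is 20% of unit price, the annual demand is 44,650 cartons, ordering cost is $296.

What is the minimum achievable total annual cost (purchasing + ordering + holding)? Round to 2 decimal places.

$3,323,878.91

H₁ = 20%×$74 = $14.8000;  H₂ = 20%×$73.78 = $14.7560
EOQ₁ = √(2×44,650×296/14.8000) = 1,336.41  (< 5,020, feasible at tier 1)
EOQ₂ = √(2×44,650×296/14.7560) = 1,338.40  (< 5,020 → use Q = 5,020 at tier-2 price)
TC(tier 1 (EOQ₁), Q≈1,336.4) = $3,323,878.91
TC(tier 2, Q≈5,020.0) = $3,333,947.31
Minimum at tier 1 (EOQ₁): $3,323,878.91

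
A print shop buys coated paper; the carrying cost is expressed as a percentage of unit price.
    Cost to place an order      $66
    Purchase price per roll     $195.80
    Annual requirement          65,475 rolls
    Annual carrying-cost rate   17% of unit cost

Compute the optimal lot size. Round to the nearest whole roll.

Holding cost per roll per year: H = 17% × $195.8 = $33.2860
EOQ = √(2DS/H) = √(2 × 65,475 × 66 / 33.286)
    = √(259,649.70) ≈ 509.56

510 rolls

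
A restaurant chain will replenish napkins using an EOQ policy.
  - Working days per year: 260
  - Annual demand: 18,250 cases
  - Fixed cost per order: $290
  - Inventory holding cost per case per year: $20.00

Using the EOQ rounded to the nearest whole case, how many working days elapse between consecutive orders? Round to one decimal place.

10.4 days

Optimal lot size Q* = (2 × 18,250 × $290 / $20)^½ ≈ 727.50 → Q = 727 cases
Cycle time = (working days × Q)/D = (260 × 727) / 18,250 = 10.357 days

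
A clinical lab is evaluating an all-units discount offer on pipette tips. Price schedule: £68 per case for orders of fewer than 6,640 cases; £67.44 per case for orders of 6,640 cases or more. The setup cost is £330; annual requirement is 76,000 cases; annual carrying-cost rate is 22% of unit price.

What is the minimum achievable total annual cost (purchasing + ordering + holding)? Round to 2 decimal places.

£5,178,475.28

H₁ = 22%×£68 = £14.9600;  H₂ = 22%×£67.44 = £14.8368
EOQ₁ = √(2×76,000×330/14.9600) = 1,831.10  (< 6,640, feasible at tier 1)
EOQ₂ = √(2×76,000×330/14.8368) = 1,838.69  (< 6,640 → use Q = 6,640 at tier-2 price)
TC(tier 1 (EOQ₁), Q≈1,831.1) = £5,195,393.31
TC(tier 2, Q≈6,640.0) = £5,178,475.28
Minimum at tier 2: £5,178,475.28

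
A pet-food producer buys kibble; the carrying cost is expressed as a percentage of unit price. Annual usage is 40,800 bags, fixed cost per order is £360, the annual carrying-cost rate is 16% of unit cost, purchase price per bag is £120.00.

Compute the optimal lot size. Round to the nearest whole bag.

1,237 bags

Holding cost per bag per year: H = 16% × £120 = £19.2000
EOQ = √(2DS/H) = √(2 × 40,800 × 360 / 19.2)
    = √(1,530,000.00) ≈ 1,236.93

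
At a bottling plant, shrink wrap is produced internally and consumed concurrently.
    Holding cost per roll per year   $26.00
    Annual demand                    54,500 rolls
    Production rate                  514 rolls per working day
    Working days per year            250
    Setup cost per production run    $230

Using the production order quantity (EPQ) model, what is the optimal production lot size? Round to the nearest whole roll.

Daily demand d = 54,500/250 = 218.000; p = 514; 1 − d/p = 0.57588
EPQ = √(2DS / (H(1 − d/p)))
    = √(2 × 54,500 × 230 / (26 × 0.57588)) ≈ 1,293.98

1,294 rolls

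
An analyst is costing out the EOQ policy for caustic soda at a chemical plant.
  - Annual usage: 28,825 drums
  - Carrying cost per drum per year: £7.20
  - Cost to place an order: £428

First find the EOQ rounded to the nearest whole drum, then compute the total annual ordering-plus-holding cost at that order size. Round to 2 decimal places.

2DS/H = 2·28,825·428/7.2 = 3,426,972.22
EOQ = √3,426,972.22 ≈ 1,851.21 → Q = 1,851 drums
Annual ordering cost = (D/Q)·S = (28,825/1,851) × 428 = £6,665.10
Annual holding cost  = (Q/2)·H = (1,851/2) × 7.2 = £6,663.60
Total = £6,665.10 + £6,663.60 = £13,328.70

£13,328.70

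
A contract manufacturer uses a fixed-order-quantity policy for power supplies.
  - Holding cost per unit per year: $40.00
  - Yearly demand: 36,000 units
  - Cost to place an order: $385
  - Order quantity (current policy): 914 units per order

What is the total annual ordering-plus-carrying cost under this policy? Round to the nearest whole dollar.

Annual ordering cost = (D/Q)·S = (36,000/914) × 385 = $15,164.11
Annual holding cost  = (Q/2)·H = (914/2) × 40 = $18,280.00
Total = $15,164.11 + $18,280.00 = $33,444.11

$33,444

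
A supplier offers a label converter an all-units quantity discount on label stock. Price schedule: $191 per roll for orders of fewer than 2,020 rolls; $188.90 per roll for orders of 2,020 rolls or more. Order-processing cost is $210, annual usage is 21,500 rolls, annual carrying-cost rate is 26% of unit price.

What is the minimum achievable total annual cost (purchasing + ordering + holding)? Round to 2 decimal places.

$4,113,190.29

H₁ = 26%×$191 = $49.6600;  H₂ = 26%×$188.90 = $49.1140
EOQ₁ = √(2×21,500×210/49.6600) = 426.42  (< 2,020, feasible at tier 1)
EOQ₂ = √(2×21,500×210/49.1140) = 428.79  (< 2,020 → use Q = 2,020 at tier-2 price)
TC(tier 1 (EOQ₁), Q≈426.4) = $4,127,676.16
TC(tier 2, Q≈2,020.0) = $4,113,190.29
Minimum at tier 2: $4,113,190.29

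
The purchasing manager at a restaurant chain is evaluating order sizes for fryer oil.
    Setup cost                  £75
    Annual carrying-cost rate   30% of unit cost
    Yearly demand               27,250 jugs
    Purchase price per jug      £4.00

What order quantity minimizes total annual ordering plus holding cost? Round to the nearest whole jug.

1,846 jugs

H = i·C = 0.3 × £4 = £1.2000 per jug-year
Optimal lot size Q* = (2 × 27,250 × £75 / £1.2)^½ ≈ 1,845.60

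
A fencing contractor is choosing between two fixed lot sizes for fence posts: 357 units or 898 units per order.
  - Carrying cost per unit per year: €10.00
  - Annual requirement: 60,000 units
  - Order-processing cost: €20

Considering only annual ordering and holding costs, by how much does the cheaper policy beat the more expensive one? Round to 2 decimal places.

Annual cost at Q: ordering D·S/Q plus holding Q·H/2.
TC(357) = (60,000/357)×20 + (357/2)×10 = €5,146.34
TC(898) = (60,000/898)×20 + (898/2)×10 = €5,826.30
Lots of 357 are cheaper by €679.96.

€679.96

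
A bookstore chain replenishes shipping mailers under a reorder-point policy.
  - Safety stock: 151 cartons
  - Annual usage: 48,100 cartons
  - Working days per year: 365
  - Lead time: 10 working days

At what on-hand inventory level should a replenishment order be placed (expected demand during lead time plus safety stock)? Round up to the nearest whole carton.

Daily demand d = 48,100 / 365 = 131.781 cartons/day
Demand during lead time = 131.781 × 10 = 1,317.81
Reorder point = 1,317.81 + 151 = 1,468.81 → round up

1,469 cartons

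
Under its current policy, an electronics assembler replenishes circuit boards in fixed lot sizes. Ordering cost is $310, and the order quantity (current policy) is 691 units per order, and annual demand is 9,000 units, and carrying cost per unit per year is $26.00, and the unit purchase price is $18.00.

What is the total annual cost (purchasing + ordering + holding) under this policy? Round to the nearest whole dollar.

$175,021

Orders/yr = 9,000/691 = 13.025; ordering cost = 13.025 × $310 = $4,037.63
Average inventory = 691/2 = 345.5; holding cost = 345.5 × $26 = $8,983.00
Purchase cost = D·C = 9,000 × 18 = $162,000.00
Total = $4,037.63 + $8,983.00 + $162,000.00 = $175,020.63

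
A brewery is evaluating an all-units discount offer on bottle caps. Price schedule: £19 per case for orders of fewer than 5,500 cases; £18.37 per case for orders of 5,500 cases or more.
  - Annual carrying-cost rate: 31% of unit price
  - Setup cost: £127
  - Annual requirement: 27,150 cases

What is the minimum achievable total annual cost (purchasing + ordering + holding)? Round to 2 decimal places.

H₁ = 31%×£19 = £5.8900;  H₂ = 31%×£18.37 = £5.6947
EOQ₁ = √(2×27,150×127/5.8900) = 1,082.04  (< 5,500, feasible at tier 1)
EOQ₂ = √(2×27,150×127/5.6947) = 1,100.44  (< 5,500 → use Q = 5,500 at tier-2 price)
TC(tier 1 (EOQ₁), Q≈1,082.0) = £522,223.23
TC(tier 2, Q≈5,500.0) = £515,032.84
Minimum at tier 2: £515,032.84

£515,032.84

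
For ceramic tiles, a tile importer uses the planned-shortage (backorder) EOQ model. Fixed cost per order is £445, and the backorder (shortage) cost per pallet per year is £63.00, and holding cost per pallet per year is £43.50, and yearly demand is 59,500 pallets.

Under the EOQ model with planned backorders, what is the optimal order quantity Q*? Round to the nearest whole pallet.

Basic EOQ = √(2·59,500·445/43.5) = 1,103.339
Backorder adjustment √((H+b)/b) = √((43.5+63)/63) = 1.3002
Q* = 1,103.339 × 1.3002 ≈ 1,434.54

1,435 pallets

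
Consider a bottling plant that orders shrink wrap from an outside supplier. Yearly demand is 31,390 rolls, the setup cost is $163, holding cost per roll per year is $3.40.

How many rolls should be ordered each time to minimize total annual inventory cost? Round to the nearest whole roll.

1,735 rolls

Q* = √(2·D·S / H) = √(2·31,390·163 / 3.4) = √3,009,747.1 ≈ 1,734.86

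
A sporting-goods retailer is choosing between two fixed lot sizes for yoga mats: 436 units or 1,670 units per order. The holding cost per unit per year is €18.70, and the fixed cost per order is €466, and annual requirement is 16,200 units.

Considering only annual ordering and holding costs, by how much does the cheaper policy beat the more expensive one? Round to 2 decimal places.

€1,256.30

TC(Q) = (D/Q)S + (Q/2)H
TC(436) = (16,200/436)×466 + (436/2)×18.7 = €21,391.28
TC(1,670) = (16,200/1,670)×466 + (1,670/2)×18.7 = €20,134.98
Lots of 1,670 are cheaper by €1,256.30.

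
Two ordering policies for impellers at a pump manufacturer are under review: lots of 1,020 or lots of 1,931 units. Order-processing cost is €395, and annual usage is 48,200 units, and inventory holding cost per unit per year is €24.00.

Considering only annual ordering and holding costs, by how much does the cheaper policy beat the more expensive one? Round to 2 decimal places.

For each Q, cost = (D/Q)·S + (Q/2)·H.
TC(1,020) = (48,200/1,020)×395 + (1,020/2)×24 = €30,905.69
TC(1,931) = (48,200/1,931)×395 + (1,931/2)×24 = €33,031.66
Lots of 1,020 are cheaper by €2,125.97.

€2,125.97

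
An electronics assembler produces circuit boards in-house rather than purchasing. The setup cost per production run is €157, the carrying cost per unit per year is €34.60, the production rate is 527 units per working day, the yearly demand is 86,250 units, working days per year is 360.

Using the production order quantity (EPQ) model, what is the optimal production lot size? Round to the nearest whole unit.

d = 86,250/360 = 239.5833 units/day;  effective holding cost H(1 − d/p) = 34.6·(1 − 239.5833/527) = 18.87024
Q* = √(2DS / H_eff) = √(2·86,250·157 / 18.87024) ≈ 1,198.00

1,198 units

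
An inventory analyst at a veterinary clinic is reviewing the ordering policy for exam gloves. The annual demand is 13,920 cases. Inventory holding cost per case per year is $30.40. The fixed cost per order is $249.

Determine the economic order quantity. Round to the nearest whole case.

478 cases

EOQ = √(2DS/H) = √(2 × 13,920 × 249 / 30.4)
    = √(228,031.58) ≈ 477.53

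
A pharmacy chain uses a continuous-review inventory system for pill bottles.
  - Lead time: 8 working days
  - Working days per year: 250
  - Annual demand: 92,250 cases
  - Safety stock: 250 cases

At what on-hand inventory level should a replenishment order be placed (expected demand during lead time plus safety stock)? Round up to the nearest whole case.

Daily demand d = 92,250 / 250 = 369.000 cases/day
Demand during lead time = 369.000 × 8 = 2,952.00
Reorder point = 2,952.00 + 250 = 3,202.00 → round up

3,202 cases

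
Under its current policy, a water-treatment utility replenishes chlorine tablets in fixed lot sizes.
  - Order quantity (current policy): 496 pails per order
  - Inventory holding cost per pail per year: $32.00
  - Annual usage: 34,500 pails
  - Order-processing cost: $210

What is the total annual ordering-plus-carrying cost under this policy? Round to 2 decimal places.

$22,542.85

Annual ordering cost = (D/Q)·S = (34,500/496) × 210 = $14,606.85
Annual holding cost  = (Q/2)·H = (496/2) × 32 = $7,936.00
Total = $14,606.85 + $7,936.00 = $22,542.85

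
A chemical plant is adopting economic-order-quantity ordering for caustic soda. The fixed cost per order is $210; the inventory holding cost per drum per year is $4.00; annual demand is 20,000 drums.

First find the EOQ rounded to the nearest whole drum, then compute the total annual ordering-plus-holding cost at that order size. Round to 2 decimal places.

$5,796.55

Q* = √(2·D·S / H) = √(2·20,000·210 / 4) = √2,100,000.0 ≈ 1,449.14 → Q = 1,449 drums
Annual ordering cost = (D/Q)·S = (20,000/1,449) × 210 = $2,898.55
Annual holding cost  = (Q/2)·H = (1,449/2) × 4 = $2,898.00
Total = $2,898.55 + $2,898.00 = $5,796.55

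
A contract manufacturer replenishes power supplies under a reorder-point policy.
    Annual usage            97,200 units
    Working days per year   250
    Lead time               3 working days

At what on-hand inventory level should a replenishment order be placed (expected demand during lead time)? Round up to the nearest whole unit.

1,167 units

Daily demand d = 97,200 / 250 = 388.800 units/day
Demand during lead time = 388.800 × 3 = 1,166.40
Reorder point = 1,166.40 → round up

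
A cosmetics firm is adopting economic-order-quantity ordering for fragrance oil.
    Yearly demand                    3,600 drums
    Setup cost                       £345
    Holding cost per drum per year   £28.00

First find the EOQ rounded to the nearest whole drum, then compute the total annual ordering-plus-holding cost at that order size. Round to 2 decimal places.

£8,339.79

Optimal lot size Q* = (2 × 3,600 × £345 / £28)^½ ≈ 297.85 → Q = 298 drums
Orders/yr = 3,600/298 = 12.081; ordering cost = 12.081 × £345 = £4,167.79
Average inventory = 298/2 = 149; holding cost = 149 × £28 = £4,172.00
Total = £4,167.79 + £4,172.00 = £8,339.79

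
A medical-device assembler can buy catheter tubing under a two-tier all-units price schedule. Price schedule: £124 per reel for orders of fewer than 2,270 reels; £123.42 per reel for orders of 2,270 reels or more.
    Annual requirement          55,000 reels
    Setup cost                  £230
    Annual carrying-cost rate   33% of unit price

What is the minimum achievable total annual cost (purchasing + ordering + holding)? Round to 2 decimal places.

H₁ = 33%×£124 = £40.9200;  H₂ = 33%×£123.42 = £40.7286
EOQ₁ = √(2×55,000×230/40.9200) = 786.31  (< 2,270, feasible at tier 1)
EOQ₂ = √(2×55,000×230/40.7286) = 788.15  (< 2,270 → use Q = 2,270 at tier-2 price)
TC(tier 1 (EOQ₁), Q≈786.3) = £6,852,175.71
TC(tier 2, Q≈2,270.0) = £6,839,899.65
Minimum at tier 2: £6,839,899.65

£6,839,899.65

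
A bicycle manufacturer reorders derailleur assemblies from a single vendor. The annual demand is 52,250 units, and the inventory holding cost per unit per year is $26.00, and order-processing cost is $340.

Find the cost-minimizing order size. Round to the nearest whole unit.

1,169 units

Optimal lot size Q* = (2 × 52,250 × $340 / $26)^½ ≈ 1,168.99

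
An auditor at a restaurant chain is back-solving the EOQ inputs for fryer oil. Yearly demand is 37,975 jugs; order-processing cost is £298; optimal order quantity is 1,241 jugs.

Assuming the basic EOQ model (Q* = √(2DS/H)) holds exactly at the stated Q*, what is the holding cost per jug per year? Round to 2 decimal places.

Since Q* = (2DS/H)^½, squaring gives Q*²·H = 2DS.
H = 2DS / Q² = 2 × 37,975 × 298 / 1,241² = 14.6960

£14.70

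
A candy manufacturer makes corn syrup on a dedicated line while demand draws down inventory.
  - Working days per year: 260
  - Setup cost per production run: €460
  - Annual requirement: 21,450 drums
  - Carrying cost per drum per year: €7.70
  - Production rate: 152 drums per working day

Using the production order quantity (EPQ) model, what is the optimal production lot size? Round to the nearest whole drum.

2,368 drums

d = 21,450/260 = 82.5000 drums/day;  effective holding cost H(1 − d/p) = 7.7·(1 − 82.5000/152) = 3.52072
Q* = √(2DS / H_eff) = √(2·21,450·460 / 3.52072) ≈ 2,367.51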